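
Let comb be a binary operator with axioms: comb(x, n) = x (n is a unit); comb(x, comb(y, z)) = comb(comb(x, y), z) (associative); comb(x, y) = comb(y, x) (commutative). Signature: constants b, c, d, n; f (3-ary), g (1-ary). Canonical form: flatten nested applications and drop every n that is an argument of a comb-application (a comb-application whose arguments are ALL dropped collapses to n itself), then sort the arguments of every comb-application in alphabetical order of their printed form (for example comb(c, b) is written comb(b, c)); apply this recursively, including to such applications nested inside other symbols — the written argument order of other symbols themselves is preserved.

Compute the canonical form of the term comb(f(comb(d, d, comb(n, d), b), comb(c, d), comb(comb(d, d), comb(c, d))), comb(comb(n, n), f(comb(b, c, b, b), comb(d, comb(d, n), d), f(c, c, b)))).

Answer: comb(f(comb(b, b, b, c), comb(d, d, d), f(c, c, b)), f(comb(b, d, d, d), comb(c, d), comb(c, d, d, d)))

Derivation:
Un-nest:  comb(f(comb(d, d, comb(n, d), b), comb(c, d), comb(comb(d, d), comb(c, d))), n, n, f(comb(b, c, b, b), comb(d, comb(d, n), d), f(c, c, b)))
Inside:  f(comb(d, d, comb(n, d), b), comb(c, d), comb(comb(d, d), comb(c, d)))  →  f(comb(b, d, d, d), comb(c, d), comb(c, d, d, d))
Canonicalize subterm:  f(comb(b, c, b, b), comb(d, comb(d, n), d), f(c, c, b))  →  f(comb(b, b, b, c), comb(d, d, d), f(c, c, b))
Drop the unit:  drop n (×2)
Order the arguments:  comb(f(comb(b, b, b, c), comb(d, d, d), f(c, c, b)), f(comb(b, d, d, d), comb(c, d), comb(c, d, d, d)))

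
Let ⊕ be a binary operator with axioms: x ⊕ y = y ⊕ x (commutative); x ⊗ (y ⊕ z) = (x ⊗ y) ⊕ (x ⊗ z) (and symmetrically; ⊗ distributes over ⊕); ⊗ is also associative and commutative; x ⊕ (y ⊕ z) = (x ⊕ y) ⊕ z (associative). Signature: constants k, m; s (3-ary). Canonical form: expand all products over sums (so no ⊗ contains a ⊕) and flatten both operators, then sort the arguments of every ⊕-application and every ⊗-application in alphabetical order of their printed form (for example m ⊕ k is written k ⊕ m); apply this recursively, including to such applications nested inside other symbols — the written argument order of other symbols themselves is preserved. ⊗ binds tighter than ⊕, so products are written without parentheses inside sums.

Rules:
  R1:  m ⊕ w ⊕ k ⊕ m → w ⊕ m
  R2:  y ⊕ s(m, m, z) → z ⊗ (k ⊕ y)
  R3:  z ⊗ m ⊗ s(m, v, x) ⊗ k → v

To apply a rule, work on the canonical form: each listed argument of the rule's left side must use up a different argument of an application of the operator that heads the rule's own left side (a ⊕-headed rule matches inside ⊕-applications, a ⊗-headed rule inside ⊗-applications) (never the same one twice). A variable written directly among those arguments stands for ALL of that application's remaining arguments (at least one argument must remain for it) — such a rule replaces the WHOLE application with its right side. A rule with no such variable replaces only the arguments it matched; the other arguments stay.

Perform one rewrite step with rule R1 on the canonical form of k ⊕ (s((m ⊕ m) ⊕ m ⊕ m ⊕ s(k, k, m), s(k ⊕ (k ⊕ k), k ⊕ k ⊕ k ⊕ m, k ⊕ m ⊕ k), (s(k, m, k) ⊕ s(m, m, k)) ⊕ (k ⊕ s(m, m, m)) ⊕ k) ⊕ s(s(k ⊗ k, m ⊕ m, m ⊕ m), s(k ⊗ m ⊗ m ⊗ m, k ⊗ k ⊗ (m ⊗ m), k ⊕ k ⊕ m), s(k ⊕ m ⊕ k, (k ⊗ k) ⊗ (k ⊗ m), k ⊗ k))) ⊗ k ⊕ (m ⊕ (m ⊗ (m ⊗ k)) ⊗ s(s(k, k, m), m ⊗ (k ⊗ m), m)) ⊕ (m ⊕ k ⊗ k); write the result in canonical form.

Answer: k ⊗ k ⊕ k ⊗ m ⊗ m ⊗ s(s(k, k, m), k ⊗ m ⊗ m, m) ⊕ k ⊗ s(m ⊕ m ⊕ m ⊕ m ⊕ s(k, k, m), s(k ⊕ k ⊕ k, k ⊕ k ⊕ k ⊕ m, k ⊕ k ⊕ m), k ⊕ k ⊕ s(k, m, k) ⊕ s(m, m, k) ⊕ s(m, m, m)) ⊕ k ⊗ s(s(k ⊗ k, m ⊕ m, m ⊕ m), s(k ⊗ m ⊗ m ⊗ m, k ⊗ k ⊗ m ⊗ m, k ⊕ k ⊕ m), s(k ⊕ k ⊕ m, k ⊗ k ⊗ k ⊗ m, k ⊗ k)) ⊕ m

Derivation:
Canonical form:  k ⊕ k ⊗ k ⊕ k ⊗ m ⊗ m ⊗ s(s(k, k, m), k ⊗ m ⊗ m, m) ⊕ k ⊗ s(m ⊕ m ⊕ m ⊕ m ⊕ s(k, k, m), s(k ⊕ k ⊕ k, k ⊕ k ⊕ k ⊕ m, k ⊕ k ⊕ m), k ⊕ k ⊕ s(k, m, k) ⊕ s(m, m, k) ⊕ s(m, m, m)) ⊕ k ⊗ s(s(k ⊗ k, m ⊕ m, m ⊕ m), s(k ⊗ m ⊗ m ⊗ m, k ⊗ k ⊗ m ⊗ m, k ⊕ k ⊕ m), s(k ⊕ k ⊕ m, k ⊗ k ⊗ k ⊗ m, k ⊗ k)) ⊕ m ⊕ m
Apply R1:  consuming k, m, m;  w := k ⊗ k ⊕ k ⊗ m ⊗ m ⊗ s(s(k, k, m), k ⊗ m ⊗ m, m) ⊕ k ⊗ s(m ⊕ m ⊕ m ⊕ m ⊕ s(k, k, m), s(k ⊕ k ⊕ k, k ⊕ k ⊕ k ⊕ m, k ⊕ k ⊕ m), k ⊕ k ⊕ s(k, m, k) ⊕ s(m, m, k) ⊕ s(m, m, m)) ⊕ k ⊗ s(s(k ⊗ k, m ⊕ m, m ⊕ m), s(k ⊗ m ⊗ m ⊗ m, k ⊗ k ⊗ m ⊗ m, k ⊕ k ⊕ m), s(k ⊕ k ⊕ m, k ⊗ k ⊗ k ⊗ m, k ⊗ k))
Every leftover argument binds to the variable; the entire application is replaced.
New term:  k ⊗ k ⊕ k ⊗ m ⊗ m ⊗ s(s(k, k, m), k ⊗ m ⊗ m, m) ⊕ k ⊗ s(m ⊕ m ⊕ m ⊕ m ⊕ s(k, k, m), s(k ⊕ k ⊕ k, k ⊕ k ⊕ k ⊕ m, k ⊕ k ⊕ m), k ⊕ k ⊕ s(k, m, k) ⊕ s(m, m, k) ⊕ s(m, m, m)) ⊕ k ⊗ s(s(k ⊗ k, m ⊕ m, m ⊕ m), s(k ⊗ m ⊗ m ⊗ m, k ⊗ k ⊗ m ⊗ m, k ⊕ k ⊕ m), s(k ⊕ k ⊕ m, k ⊗ k ⊗ k ⊗ m, k ⊗ k)) ⊕ m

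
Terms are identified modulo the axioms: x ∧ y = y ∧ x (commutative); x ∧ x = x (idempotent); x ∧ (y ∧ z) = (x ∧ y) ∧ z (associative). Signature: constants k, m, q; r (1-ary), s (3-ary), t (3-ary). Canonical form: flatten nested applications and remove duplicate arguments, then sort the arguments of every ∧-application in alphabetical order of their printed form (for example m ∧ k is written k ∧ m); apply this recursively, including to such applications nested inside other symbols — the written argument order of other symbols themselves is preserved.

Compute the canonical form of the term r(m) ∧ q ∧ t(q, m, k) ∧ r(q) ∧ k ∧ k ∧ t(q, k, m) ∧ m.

Idempotence:  drop duplicate k
Order the arguments:  k ∧ m ∧ q ∧ r(m) ∧ r(q) ∧ t(q, k, m) ∧ t(q, m, k)

Answer: k ∧ m ∧ q ∧ r(m) ∧ r(q) ∧ t(q, k, m) ∧ t(q, m, k)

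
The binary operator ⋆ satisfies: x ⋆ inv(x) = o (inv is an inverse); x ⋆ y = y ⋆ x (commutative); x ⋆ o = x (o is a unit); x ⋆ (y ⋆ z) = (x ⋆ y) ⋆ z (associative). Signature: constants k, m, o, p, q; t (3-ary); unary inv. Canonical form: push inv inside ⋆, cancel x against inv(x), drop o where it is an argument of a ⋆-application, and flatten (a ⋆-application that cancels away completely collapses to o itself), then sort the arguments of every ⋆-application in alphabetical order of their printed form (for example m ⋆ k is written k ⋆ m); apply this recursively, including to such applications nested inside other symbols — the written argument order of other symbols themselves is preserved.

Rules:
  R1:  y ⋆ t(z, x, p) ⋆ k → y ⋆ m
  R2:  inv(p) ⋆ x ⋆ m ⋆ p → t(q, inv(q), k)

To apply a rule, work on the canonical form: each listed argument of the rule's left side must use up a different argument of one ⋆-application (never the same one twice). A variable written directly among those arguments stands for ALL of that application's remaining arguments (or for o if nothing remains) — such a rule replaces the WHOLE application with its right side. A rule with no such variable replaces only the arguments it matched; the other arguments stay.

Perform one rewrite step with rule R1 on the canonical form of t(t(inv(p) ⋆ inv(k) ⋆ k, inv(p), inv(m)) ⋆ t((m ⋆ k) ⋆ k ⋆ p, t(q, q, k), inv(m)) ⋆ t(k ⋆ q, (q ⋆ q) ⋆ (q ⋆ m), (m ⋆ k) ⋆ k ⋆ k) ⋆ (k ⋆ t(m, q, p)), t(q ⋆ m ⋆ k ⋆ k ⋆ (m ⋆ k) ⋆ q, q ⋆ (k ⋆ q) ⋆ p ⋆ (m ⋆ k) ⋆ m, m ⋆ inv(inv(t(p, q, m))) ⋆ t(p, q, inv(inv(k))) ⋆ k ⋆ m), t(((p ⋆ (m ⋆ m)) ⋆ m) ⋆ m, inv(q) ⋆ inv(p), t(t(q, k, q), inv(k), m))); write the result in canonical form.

Canonical form:  t(k ⋆ t(inv(p), inv(p), inv(m)) ⋆ t(k ⋆ k ⋆ m ⋆ p, t(q, q, k), inv(m)) ⋆ t(k ⋆ q, m ⋆ q ⋆ q ⋆ q, k ⋆ k ⋆ k ⋆ m) ⋆ t(m, q, p), t(k ⋆ k ⋆ k ⋆ m ⋆ m ⋆ q ⋆ q, k ⋆ k ⋆ m ⋆ m ⋆ p ⋆ q ⋆ q, k ⋆ m ⋆ m ⋆ t(p, q, k) ⋆ t(p, q, m)), t(m ⋆ m ⋆ m ⋆ m ⋆ p, inv(p) ⋆ inv(q), t(t(q, k, q), inv(k), m)))
Match R1:  consume k, t(m, q, p);  x := q, y := t(inv(p), inv(p), inv(m)) ⋆ t(k ⋆ k ⋆ m ⋆ p, t(q, q, k), inv(m)) ⋆ t(k ⋆ q, m ⋆ q ⋆ q ⋆ q, k ⋆ k ⋆ k ⋆ m), z := m
The variable takes the whole remainder — replace the entire application.
New term:  t(m ⋆ t(inv(p), inv(p), inv(m)) ⋆ t(k ⋆ k ⋆ m ⋆ p, t(q, q, k), inv(m)) ⋆ t(k ⋆ q, m ⋆ q ⋆ q ⋆ q, k ⋆ k ⋆ k ⋆ m), t(k ⋆ k ⋆ k ⋆ m ⋆ m ⋆ q ⋆ q, k ⋆ k ⋆ m ⋆ m ⋆ p ⋆ q ⋆ q, k ⋆ m ⋆ m ⋆ t(p, q, k) ⋆ t(p, q, m)), t(m ⋆ m ⋆ m ⋆ m ⋆ p, inv(p) ⋆ inv(q), t(t(q, k, q), inv(k), m)))

Answer: t(m ⋆ t(inv(p), inv(p), inv(m)) ⋆ t(k ⋆ k ⋆ m ⋆ p, t(q, q, k), inv(m)) ⋆ t(k ⋆ q, m ⋆ q ⋆ q ⋆ q, k ⋆ k ⋆ k ⋆ m), t(k ⋆ k ⋆ k ⋆ m ⋆ m ⋆ q ⋆ q, k ⋆ k ⋆ m ⋆ m ⋆ p ⋆ q ⋆ q, k ⋆ m ⋆ m ⋆ t(p, q, k) ⋆ t(p, q, m)), t(m ⋆ m ⋆ m ⋆ m ⋆ p, inv(p) ⋆ inv(q), t(t(q, k, q), inv(k), m)))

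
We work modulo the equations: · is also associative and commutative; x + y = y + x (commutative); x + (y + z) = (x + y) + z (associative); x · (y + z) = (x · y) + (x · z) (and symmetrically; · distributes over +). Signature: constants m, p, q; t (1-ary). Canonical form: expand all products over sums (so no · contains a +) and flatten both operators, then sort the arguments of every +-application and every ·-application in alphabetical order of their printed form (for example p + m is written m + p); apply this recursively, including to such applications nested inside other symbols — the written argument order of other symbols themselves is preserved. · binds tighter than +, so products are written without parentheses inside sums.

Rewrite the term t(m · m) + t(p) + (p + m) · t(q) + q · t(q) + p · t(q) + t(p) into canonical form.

Expand products over sums:  t(m · m) + t(p) + p · t(q) + m · t(q) + q · t(q) + p · t(q) + t(p)
Sort arguments:  m · t(q) + p · t(q) + p · t(q) + q · t(q) + t(m · m) + t(p) + t(p)

Answer: m · t(q) + p · t(q) + p · t(q) + q · t(q) + t(m · m) + t(p) + t(p)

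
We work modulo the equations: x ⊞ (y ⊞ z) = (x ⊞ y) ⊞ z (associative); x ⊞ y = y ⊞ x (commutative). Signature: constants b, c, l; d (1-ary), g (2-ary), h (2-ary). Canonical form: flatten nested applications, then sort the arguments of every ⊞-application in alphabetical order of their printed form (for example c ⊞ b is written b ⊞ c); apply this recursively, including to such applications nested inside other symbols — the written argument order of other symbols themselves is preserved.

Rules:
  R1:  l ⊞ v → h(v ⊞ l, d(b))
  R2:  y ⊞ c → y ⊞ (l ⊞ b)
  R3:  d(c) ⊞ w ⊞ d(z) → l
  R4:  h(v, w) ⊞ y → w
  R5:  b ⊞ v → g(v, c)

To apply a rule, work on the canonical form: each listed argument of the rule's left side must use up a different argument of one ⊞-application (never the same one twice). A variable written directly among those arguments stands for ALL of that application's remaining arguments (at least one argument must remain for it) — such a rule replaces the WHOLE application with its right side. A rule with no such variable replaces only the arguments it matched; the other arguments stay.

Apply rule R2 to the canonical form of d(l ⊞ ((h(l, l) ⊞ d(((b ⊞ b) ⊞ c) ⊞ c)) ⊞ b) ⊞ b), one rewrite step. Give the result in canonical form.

Canonical form:  d(b ⊞ b ⊞ d(b ⊞ b ⊞ c ⊞ c) ⊞ h(l, l) ⊞ l)
R2 matches:  uses c;  y := b ⊞ b ⊞ c
The variable takes the whole remainder — replace the entire application.
Giving:  d(b ⊞ b ⊞ d(b ⊞ b ⊞ b ⊞ c ⊞ l) ⊞ h(l, l) ⊞ l)

Answer: d(b ⊞ b ⊞ d(b ⊞ b ⊞ b ⊞ c ⊞ l) ⊞ h(l, l) ⊞ l)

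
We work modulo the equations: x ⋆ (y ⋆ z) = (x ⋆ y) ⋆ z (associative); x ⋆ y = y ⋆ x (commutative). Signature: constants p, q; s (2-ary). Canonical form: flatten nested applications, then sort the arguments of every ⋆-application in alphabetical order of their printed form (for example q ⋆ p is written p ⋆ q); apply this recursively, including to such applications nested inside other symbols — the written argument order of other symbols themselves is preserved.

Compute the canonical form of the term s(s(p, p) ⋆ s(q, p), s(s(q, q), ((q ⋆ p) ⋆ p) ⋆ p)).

Focus inside:  ((q ⋆ p) ⋆ p) ⋆ p
Flatten:  q ⋆ p ⋆ p ⋆ p
Order the arguments:  p ⋆ p ⋆ p ⋆ q
Reassemble:  s(s(p, p) ⋆ s(q, p), s(s(q, q), p ⋆ p ⋆ p ⋆ q))

Answer: s(s(p, p) ⋆ s(q, p), s(s(q, q), p ⋆ p ⋆ p ⋆ q))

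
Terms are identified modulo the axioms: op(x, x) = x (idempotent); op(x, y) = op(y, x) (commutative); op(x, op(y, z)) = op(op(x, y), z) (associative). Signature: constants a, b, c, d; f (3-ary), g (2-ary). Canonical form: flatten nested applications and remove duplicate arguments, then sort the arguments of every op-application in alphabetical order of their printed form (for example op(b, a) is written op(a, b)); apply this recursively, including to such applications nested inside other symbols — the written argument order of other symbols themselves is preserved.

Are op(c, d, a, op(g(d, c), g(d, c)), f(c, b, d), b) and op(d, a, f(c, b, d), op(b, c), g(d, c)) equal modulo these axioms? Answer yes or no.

Left:  op(c, d, a, op(g(d, c), g(d, c)), f(c, b, d), b)
  Flatten:  op(c, d, a, g(d, c), g(d, c), f(c, b, d), b)
  Drop duplicates:  drop duplicate g(d, c)
  Order the arguments:  op(a, b, c, d, f(c, b, d), g(d, c))
Right:  op(d, a, f(c, b, d), op(b, c), g(d, c))
  Flatten:  op(d, a, f(c, b, d), b, c, g(d, c))
  Sort:  op(a, b, c, d, f(c, b, d), g(d, c))

Answer: yes — both canonical forms are op(a, b, c, d, f(c, b, d), g(d, c))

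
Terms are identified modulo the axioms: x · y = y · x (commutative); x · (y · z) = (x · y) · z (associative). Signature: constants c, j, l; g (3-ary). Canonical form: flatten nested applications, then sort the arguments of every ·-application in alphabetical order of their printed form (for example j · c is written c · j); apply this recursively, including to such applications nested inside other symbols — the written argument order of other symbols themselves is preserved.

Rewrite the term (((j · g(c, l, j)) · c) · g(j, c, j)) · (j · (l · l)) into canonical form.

Merge nested applications:  j · g(c, l, j) · c · g(j, c, j) · j · l · l
Sort:  c · g(c, l, j) · g(j, c, j) · j · j · l · l

Answer: c · g(c, l, j) · g(j, c, j) · j · j · l · l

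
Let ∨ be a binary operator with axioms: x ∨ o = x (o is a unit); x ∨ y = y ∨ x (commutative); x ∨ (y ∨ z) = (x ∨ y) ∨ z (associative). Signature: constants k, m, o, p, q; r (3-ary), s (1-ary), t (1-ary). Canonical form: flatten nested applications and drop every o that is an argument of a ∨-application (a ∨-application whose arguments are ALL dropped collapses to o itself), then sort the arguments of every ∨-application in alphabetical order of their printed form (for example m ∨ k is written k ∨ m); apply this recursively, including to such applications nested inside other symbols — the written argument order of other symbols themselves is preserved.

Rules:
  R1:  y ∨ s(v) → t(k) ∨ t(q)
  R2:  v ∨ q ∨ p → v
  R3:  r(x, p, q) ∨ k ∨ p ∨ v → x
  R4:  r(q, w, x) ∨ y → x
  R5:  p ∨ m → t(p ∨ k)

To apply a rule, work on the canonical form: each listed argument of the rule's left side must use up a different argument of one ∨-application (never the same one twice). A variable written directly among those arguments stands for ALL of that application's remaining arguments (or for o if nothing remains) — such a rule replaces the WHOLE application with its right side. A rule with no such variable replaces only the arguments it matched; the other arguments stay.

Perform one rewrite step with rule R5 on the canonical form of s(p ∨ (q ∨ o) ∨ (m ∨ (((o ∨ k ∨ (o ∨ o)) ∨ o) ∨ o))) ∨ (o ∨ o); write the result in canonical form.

Answer: s(k ∨ q ∨ t(k ∨ p))

Derivation:
Canonical form:  s(k ∨ m ∨ p ∨ q)
R5 matches:  uses m, p
New term:  s(k ∨ q ∨ t(k ∨ p))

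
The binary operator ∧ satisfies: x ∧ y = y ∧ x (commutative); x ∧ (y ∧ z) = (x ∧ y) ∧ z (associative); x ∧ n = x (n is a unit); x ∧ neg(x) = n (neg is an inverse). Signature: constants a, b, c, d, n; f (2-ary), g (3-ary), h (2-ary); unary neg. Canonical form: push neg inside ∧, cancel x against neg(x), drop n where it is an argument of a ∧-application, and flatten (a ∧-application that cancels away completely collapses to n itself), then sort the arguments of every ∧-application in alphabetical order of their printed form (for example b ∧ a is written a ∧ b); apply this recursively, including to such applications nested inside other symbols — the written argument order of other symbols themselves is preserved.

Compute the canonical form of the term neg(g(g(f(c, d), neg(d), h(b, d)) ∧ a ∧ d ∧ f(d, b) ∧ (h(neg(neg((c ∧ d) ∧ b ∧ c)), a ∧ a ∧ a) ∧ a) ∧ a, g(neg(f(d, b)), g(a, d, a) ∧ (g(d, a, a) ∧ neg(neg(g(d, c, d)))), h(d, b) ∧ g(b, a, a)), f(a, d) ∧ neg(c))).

Answer: neg(g(a ∧ a ∧ a ∧ d ∧ f(d, b) ∧ g(f(c, d), neg(d), h(b, d)) ∧ h(b ∧ c ∧ c ∧ d, a ∧ a ∧ a), g(neg(f(d, b)), g(a, d, a) ∧ g(d, a, a) ∧ g(d, c, d), g(b, a, a) ∧ h(d, b)), f(a, d) ∧ neg(c)))

Derivation:
Push neg inside:  distribute neg over ∧ and collapse double neg
Collect:  neg(g(a ∧ a ∧ a ∧ d ∧ f(d, b) ∧ g(f(c, d), neg(d), h(b, d)) ∧ h(b ∧ c ∧ c ∧ d, a ∧ a ∧ a), g(neg(f(d, b)), g(a, d, a) ∧ g(d, a, a) ∧ g(d, c, d), g(b, a, a) ∧ h(d, b)), f(a, d) ∧ neg(c)))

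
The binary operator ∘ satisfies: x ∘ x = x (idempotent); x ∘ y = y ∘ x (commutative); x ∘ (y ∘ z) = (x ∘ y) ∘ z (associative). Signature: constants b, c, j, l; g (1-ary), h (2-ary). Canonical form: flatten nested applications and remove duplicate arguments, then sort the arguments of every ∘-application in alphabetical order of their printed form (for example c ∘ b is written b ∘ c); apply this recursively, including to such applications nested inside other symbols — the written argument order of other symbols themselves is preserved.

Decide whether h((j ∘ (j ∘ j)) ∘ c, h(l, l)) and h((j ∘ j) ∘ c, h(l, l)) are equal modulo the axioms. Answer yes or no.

Left:  h((j ∘ (j ∘ j)) ∘ c, h(l, l))
  Focus inside:  (j ∘ (j ∘ j)) ∘ c
  Merge nested applications:  j ∘ j ∘ j ∘ c
  Idempotence:  drop duplicate j, j
  Sort:  c ∘ j
  Reassemble:  h(c ∘ j, h(l, l))
Right:  h((j ∘ j) ∘ c, h(l, l))
  Work inside:  (j ∘ j) ∘ c
  Un-nest:  j ∘ j ∘ c
  Deduplicate:  drop duplicate j
  Sort arguments:  c ∘ j
  Rebuild:  h(c ∘ j, h(l, l))

Answer: yes — both canonical forms are h(c ∘ j, h(l, l))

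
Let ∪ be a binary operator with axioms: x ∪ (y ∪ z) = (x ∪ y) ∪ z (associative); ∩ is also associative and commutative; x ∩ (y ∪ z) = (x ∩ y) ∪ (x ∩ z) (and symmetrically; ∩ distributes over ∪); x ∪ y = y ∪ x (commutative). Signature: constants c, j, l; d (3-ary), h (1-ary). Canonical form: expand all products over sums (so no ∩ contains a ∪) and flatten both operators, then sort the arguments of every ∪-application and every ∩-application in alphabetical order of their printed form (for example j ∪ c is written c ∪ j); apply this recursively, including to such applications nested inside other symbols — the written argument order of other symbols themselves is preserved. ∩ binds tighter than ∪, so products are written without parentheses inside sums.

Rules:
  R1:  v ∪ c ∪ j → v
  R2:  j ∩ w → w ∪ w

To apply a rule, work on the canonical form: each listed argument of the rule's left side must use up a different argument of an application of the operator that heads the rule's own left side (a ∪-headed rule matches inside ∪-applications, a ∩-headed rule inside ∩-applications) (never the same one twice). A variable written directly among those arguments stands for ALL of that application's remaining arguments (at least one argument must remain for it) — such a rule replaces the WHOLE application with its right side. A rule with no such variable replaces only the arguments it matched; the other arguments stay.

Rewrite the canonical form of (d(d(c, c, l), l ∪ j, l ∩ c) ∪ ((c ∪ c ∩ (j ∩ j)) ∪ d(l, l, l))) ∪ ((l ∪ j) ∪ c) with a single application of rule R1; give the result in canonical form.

Answer: c ∪ c ∩ j ∩ j ∪ d(d(c, c, l), j ∪ l, c ∩ l) ∪ d(l, l, l) ∪ l

Derivation:
Canonical form:  c ∪ c ∪ c ∩ j ∩ j ∪ d(d(c, c, l), j ∪ l, c ∩ l) ∪ d(l, l, l) ∪ j ∪ l
Match R1:  consume c, j;  v := c ∪ c ∩ j ∩ j ∪ d(d(c, c, l), j ∪ l, c ∩ l) ∪ d(l, l, l) ∪ l
Every leftover argument binds to the variable; the entire application is replaced.
New term:  c ∪ c ∩ j ∩ j ∪ d(d(c, c, l), j ∪ l, c ∩ l) ∪ d(l, l, l) ∪ l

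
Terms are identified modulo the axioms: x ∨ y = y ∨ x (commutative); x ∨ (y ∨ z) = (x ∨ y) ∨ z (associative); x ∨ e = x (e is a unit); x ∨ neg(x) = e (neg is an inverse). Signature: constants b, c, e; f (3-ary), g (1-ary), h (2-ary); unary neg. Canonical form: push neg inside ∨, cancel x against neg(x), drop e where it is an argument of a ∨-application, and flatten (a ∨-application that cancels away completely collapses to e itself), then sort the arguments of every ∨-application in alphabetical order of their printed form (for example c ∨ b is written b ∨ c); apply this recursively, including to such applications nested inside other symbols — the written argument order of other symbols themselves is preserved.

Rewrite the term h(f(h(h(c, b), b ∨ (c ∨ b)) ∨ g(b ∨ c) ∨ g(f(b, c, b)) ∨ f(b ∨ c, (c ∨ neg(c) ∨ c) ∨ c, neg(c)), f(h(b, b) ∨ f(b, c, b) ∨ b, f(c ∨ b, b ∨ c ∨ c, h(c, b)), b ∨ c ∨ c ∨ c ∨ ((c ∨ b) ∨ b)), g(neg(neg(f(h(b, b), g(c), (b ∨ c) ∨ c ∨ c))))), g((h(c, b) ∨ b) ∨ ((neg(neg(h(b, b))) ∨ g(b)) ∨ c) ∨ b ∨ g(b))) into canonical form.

Answer: h(f(f(b ∨ c, c ∨ c, neg(c)) ∨ g(b ∨ c) ∨ g(f(b, c, b)) ∨ h(h(c, b), b ∨ b ∨ c), f(b ∨ f(b, c, b) ∨ h(b, b), f(b ∨ c, b ∨ c ∨ c, h(c, b)), b ∨ b ∨ b ∨ c ∨ c ∨ c ∨ c), g(f(h(b, b), g(c), b ∨ c ∨ c ∨ c))), g(b ∨ b ∨ c ∨ g(b) ∨ g(b) ∨ h(b, b) ∨ h(c, b)))

Derivation:
Work inside:  h(h(c, b), b ∨ (c ∨ b)) ∨ g(b ∨ c) ∨ g(f(b, c, b)) ∨ f(b ∨ c, (c ∨ neg(c) ∨ c) ∨ c, neg(c))
Collect terms:  h(h(c, b), b ∨ b ∨ c) ∨ g(b ∨ c) ∨ g(f(b, c, b)) ∨ f(b ∨ c, c ∨ c, neg(c))
Sort arguments:  f(b ∨ c, c ∨ c, neg(c)) ∨ g(b ∨ c) ∨ g(f(b, c, b)) ∨ h(h(c, b), b ∨ b ∨ c)
Reassemble:  h(f(f(b ∨ c, c ∨ c, neg(c)) ∨ g(b ∨ c) ∨ g(f(b, c, b)) ∨ h(h(c, b), b ∨ b ∨ c), f(b ∨ f(b, c, b) ∨ h(b, b), f(b ∨ c, b ∨ c ∨ c, h(c, b)), b ∨ b ∨ b ∨ c ∨ c ∨ c ∨ c), g(f(h(b, b), g(c), b ∨ c ∨ c ∨ c))), g(b ∨ b ∨ c ∨ g(b) ∨ g(b) ∨ h(b, b) ∨ h(c, b)))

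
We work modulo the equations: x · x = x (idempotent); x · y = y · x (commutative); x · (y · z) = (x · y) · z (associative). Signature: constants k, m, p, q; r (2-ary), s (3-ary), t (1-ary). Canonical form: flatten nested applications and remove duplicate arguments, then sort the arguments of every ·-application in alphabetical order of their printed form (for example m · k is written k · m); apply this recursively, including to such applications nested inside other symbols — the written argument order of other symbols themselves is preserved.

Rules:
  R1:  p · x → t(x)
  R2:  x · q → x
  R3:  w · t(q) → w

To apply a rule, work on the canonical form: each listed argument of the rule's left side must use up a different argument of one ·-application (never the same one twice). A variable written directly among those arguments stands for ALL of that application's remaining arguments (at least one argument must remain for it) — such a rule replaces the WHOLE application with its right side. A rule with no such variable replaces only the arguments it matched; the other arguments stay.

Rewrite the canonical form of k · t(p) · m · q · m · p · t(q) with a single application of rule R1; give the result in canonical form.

Canonical form:  k · m · p · q · t(p) · t(q)
R1 matches:  uses p;  x := k · m · q · t(p) · t(q)
The extension variable absorbs all remaining arguments, so the whole application is rewritten.
New term:  t(k · m · q · t(p) · t(q))

Answer: t(k · m · q · t(p) · t(q))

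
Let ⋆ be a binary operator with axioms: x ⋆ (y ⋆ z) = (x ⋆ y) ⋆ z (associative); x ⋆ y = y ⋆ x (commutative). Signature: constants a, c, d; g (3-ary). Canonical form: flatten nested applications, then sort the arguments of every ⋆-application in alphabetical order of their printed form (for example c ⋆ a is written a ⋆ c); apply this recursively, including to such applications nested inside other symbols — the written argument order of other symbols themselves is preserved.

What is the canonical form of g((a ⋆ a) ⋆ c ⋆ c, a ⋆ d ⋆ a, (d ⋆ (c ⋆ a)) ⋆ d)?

Work inside:  (d ⋆ (c ⋆ a)) ⋆ d
Un-nest:  d ⋆ c ⋆ a ⋆ d
Sort arguments:  a ⋆ c ⋆ d ⋆ d
Rebuild:  g(a ⋆ a ⋆ c ⋆ c, a ⋆ a ⋆ d, a ⋆ c ⋆ d ⋆ d)

Answer: g(a ⋆ a ⋆ c ⋆ c, a ⋆ a ⋆ d, a ⋆ c ⋆ d ⋆ d)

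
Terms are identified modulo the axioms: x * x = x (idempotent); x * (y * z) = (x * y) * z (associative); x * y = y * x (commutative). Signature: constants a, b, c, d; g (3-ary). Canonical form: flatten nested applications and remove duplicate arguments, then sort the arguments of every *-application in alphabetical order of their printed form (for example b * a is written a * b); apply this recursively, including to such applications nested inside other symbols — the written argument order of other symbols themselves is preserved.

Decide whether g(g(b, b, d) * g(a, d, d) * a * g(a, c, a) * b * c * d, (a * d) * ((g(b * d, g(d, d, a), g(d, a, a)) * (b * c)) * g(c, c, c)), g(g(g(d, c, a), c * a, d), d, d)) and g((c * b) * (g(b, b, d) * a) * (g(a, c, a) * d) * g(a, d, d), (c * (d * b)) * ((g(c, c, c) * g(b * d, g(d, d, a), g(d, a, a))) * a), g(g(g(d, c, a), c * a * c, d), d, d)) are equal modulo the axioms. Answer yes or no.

Left:  g(g(b, b, d) * g(a, d, d) * a * g(a, c, a) * b * c * d, (a * d) * ((g(b * d, g(d, d, a), g(d, a, a)) * (b * c)) * g(c, c, c)), g(g(g(d, c, a), c * a, d), d, d))
  Focus inside:  (a * d) * ((g(b * d, g(d, d, a), g(d, a, a)) * (b * c)) * g(c, c, c))
  Un-nest:  a * d * g(b * d, g(d, d, a), g(d, a, a)) * b * c * g(c, c, c)
  Sort:  a * b * c * d * g(b * d, g(d, d, a), g(d, a, a)) * g(c, c, c)
  Reassemble:  g(a * b * c * d * g(a, c, a) * g(a, d, d) * g(b, b, d), a * b * c * d * g(b * d, g(d, d, a), g(d, a, a)) * g(c, c, c), g(g(g(d, c, a), a * c, d), d, d))
Right:  g((c * b) * (g(b, b, d) * a) * (g(a, c, a) * d) * g(a, d, d), (c * (d * b)) * ((g(c, c, c) * g(b * d, g(d, d, a), g(d, a, a))) * a), g(g(g(d, c, a), c * a * c, d), d, d))
  Work inside:  (c * (d * b)) * ((g(c, c, c) * g(b * d, g(d, d, a), g(d, a, a))) * a)
  Flatten:  c * d * b * g(c, c, c) * g(b * d, g(d, d, a), g(d, a, a)) * a
  Sort:  a * b * c * d * g(b * d, g(d, d, a), g(d, a, a)) * g(c, c, c)
  Reassemble:  g(a * b * c * d * g(a, c, a) * g(a, d, d) * g(b, b, d), a * b * c * d * g(b * d, g(d, d, a), g(d, a, a)) * g(c, c, c), g(g(g(d, c, a), a * c, d), d, d))

Answer: yes — both canonical forms are g(a * b * c * d * g(a, c, a) * g(a, d, d) * g(b, b, d), a * b * c * d * g(b * d, g(d, d, a), g(d, a, a)) * g(c, c, c), g(g(g(d, c, a), a * c, d), d, d))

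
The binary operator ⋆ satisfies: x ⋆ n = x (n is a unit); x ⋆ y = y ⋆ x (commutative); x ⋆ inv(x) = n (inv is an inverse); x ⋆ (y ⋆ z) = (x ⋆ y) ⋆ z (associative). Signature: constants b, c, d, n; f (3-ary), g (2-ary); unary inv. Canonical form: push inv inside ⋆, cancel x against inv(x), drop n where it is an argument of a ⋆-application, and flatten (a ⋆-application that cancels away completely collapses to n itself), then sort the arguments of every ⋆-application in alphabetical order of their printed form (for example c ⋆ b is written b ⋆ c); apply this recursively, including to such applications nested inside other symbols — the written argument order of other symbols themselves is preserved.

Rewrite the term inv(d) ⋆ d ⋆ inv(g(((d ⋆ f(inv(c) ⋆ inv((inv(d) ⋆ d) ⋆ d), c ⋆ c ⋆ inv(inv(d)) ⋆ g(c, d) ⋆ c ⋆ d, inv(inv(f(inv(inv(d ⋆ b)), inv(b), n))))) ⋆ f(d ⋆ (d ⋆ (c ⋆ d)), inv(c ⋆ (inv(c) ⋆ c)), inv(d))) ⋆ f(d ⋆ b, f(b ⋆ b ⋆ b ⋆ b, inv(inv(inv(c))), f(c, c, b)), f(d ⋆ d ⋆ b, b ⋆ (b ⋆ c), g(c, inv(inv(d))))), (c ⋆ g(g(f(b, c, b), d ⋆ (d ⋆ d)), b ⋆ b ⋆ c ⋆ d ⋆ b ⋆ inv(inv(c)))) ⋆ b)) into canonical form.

Answer: inv(g(d ⋆ f(b ⋆ d, f(b ⋆ b ⋆ b ⋆ b, inv(c), f(c, c, b)), f(b ⋆ d ⋆ d, b ⋆ b ⋆ c, g(c, d))) ⋆ f(c ⋆ d ⋆ d ⋆ d, inv(c), inv(d)) ⋆ f(inv(c) ⋆ inv(d), c ⋆ c ⋆ c ⋆ d ⋆ d ⋆ g(c, d), f(b ⋆ d, inv(b), n)), b ⋆ c ⋆ g(g(f(b, c, b), d ⋆ d ⋆ d), b ⋆ b ⋆ b ⋆ c ⋆ c ⋆ d)))

Derivation:
Push inv inside:  distribute inv over ⋆ and collapse double inv
Inverses cancel:  d cancels
Collect terms:  inv(g(d ⋆ f(b ⋆ d, f(b ⋆ b ⋆ b ⋆ b, inv(c), f(c, c, b)), f(b ⋆ d ⋆ d, b ⋆ b ⋆ c, g(c, d))) ⋆ f(c ⋆ d ⋆ d ⋆ d, inv(c), inv(d)) ⋆ f(inv(c) ⋆ inv(d), c ⋆ c ⋆ c ⋆ d ⋆ d ⋆ g(c, d), f(b ⋆ d, inv(b), n)), b ⋆ c ⋆ g(g(f(b, c, b), d ⋆ d ⋆ d), b ⋆ b ⋆ b ⋆ c ⋆ c ⋆ d)))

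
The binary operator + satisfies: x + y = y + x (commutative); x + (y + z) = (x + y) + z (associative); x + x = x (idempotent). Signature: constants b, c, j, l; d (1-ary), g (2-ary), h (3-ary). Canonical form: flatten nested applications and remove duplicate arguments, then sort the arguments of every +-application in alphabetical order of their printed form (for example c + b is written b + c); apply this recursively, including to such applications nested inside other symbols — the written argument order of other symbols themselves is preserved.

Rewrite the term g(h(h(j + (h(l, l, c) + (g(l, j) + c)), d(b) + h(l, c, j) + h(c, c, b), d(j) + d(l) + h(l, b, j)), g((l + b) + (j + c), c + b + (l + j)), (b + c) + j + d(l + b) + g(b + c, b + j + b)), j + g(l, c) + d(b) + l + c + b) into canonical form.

Focus inside:  (b + c) + j + d(l + b) + g(b + c, b + j + b)
Un-nest:  b + c + j + d(l + b) + g(b + c, b + j + b)
Simplify inside:  d(l + b)  →  d(b + l)
Canonicalize subterm:  g(b + c, b + j + b)  →  g(b + c, b + j)
Order the arguments:  b + c + d(b + l) + g(b + c, b + j) + j
Reassemble:  g(h(h(c + g(l, j) + h(l, l, c) + j, d(b) + h(c, c, b) + h(l, c, j), d(j) + d(l) + h(l, b, j)), g(b + c + j + l, b + c + j + l), b + c + d(b + l) + g(b + c, b + j) + j), b + c + d(b) + g(l, c) + j + l)

Answer: g(h(h(c + g(l, j) + h(l, l, c) + j, d(b) + h(c, c, b) + h(l, c, j), d(j) + d(l) + h(l, b, j)), g(b + c + j + l, b + c + j + l), b + c + d(b + l) + g(b + c, b + j) + j), b + c + d(b) + g(l, c) + j + l)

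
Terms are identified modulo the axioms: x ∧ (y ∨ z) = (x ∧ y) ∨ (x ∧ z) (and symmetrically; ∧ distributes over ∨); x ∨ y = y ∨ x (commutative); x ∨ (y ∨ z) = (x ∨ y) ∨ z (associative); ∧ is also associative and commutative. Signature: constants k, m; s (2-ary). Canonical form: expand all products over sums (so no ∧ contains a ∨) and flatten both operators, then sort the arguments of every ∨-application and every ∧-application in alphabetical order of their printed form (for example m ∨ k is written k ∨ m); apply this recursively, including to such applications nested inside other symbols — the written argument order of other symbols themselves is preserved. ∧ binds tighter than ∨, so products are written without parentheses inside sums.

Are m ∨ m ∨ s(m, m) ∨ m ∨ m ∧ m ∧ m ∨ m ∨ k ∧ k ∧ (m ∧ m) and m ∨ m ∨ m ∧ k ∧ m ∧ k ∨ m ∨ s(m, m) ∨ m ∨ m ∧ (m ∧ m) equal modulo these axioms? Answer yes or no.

Answer: yes — both canonical forms are k ∧ k ∧ m ∧ m ∨ m ∨ m ∨ m ∨ m ∨ m ∧ m ∧ m ∨ s(m, m)

Derivation:
Left:  m ∨ m ∨ s(m, m) ∨ m ∨ m ∧ m ∧ m ∨ m ∨ k ∧ k ∧ (m ∧ m)
  Un-nest:  m ∨ m ∨ s(m, m) ∨ m ∨ m ∧ m ∧ m ∨ m ∨ k ∧ k ∧ m ∧ m
  Sort arguments:  k ∧ k ∧ m ∧ m ∨ m ∨ m ∨ m ∨ m ∨ m ∧ m ∧ m ∨ s(m, m)
Right:  m ∨ m ∨ m ∧ k ∧ m ∧ k ∨ m ∨ s(m, m) ∨ m ∨ m ∧ (m ∧ m)
  Merge nested applications:  m ∨ m ∨ k ∧ k ∧ m ∧ m ∨ m ∨ s(m, m) ∨ m ∨ m ∧ m ∧ m
  Sort:  k ∧ k ∧ m ∧ m ∨ m ∨ m ∨ m ∨ m ∨ m ∧ m ∧ m ∨ s(m, m)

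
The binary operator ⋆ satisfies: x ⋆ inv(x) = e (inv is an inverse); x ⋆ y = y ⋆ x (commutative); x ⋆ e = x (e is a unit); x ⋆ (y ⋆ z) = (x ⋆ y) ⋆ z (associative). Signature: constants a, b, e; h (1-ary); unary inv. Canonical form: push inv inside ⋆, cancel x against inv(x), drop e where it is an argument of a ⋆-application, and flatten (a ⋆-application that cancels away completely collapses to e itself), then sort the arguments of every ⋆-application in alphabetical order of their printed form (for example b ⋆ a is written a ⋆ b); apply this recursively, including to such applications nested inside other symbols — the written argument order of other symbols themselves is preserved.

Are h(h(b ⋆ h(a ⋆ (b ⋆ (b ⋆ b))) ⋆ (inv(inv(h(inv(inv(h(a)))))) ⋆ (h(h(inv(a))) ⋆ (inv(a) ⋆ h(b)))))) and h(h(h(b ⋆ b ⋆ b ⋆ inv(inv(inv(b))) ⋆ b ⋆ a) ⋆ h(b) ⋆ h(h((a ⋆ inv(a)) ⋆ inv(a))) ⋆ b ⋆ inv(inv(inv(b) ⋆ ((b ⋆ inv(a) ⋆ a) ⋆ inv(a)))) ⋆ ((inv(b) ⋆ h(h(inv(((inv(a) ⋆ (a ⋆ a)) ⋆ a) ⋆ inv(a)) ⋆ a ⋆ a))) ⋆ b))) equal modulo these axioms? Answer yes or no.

Answer: yes — both canonical forms are h(h(b ⋆ h(a ⋆ b ⋆ b ⋆ b) ⋆ h(b) ⋆ h(h(a)) ⋆ h(h(inv(a))) ⋆ inv(a)))

Derivation:
Left:  h(h(b ⋆ h(a ⋆ (b ⋆ (b ⋆ b))) ⋆ (inv(inv(h(inv(inv(h(a)))))) ⋆ (h(h(inv(a))) ⋆ (inv(a) ⋆ h(b))))))
  Focus inside:  b ⋆ h(a ⋆ (b ⋆ (b ⋆ b))) ⋆ (inv(inv(h(inv(inv(h(a)))))) ⋆ (h(h(inv(a))) ⋆ (inv(a) ⋆ h(b))))
  Push inv inside:  distribute inv over ⋆ and collapse double inv
  Collect terms:  b ⋆ h(a ⋆ b ⋆ b ⋆ b) ⋆ h(h(a)) ⋆ h(h(inv(a))) ⋆ inv(a) ⋆ h(b)
  Sort:  b ⋆ h(a ⋆ b ⋆ b ⋆ b) ⋆ h(b) ⋆ h(h(a)) ⋆ h(h(inv(a))) ⋆ inv(a)
  Reassemble:  h(h(b ⋆ h(a ⋆ b ⋆ b ⋆ b) ⋆ h(b) ⋆ h(h(a)) ⋆ h(h(inv(a))) ⋆ inv(a)))
Right:  h(h(h(b ⋆ b ⋆ b ⋆ inv(inv(inv(b))) ⋆ b ⋆ a) ⋆ h(b) ⋆ h(h((a ⋆ inv(a)) ⋆ inv(a))) ⋆ b ⋆ inv(inv(inv(b) ⋆ ((b ⋆ inv(a) ⋆ a) ⋆ inv(a)))) ⋆ ((inv(b) ⋆ h(h(inv(((inv(a) ⋆ (a ⋆ a)) ⋆ a) ⋆ inv(a)) ⋆ a ⋆ a))) ⋆ b)))
  Focus inside:  h(b ⋆ b ⋆ b ⋆ inv(inv(inv(b))) ⋆ b ⋆ a) ⋆ h(b) ⋆ h(h((a ⋆ inv(a)) ⋆ inv(a))) ⋆ b ⋆ inv(inv(inv(b) ⋆ ((b ⋆ inv(a) ⋆ a) ⋆ inv(a)))) ⋆ ((inv(b) ⋆ h(h(inv(((inv(a) ⋆ (a ⋆ a)) ⋆ a) ⋆ inv(a)) ⋆ a ⋆ a))) ⋆ b)
  Push inv inside:  distribute inv over ⋆ and collapse double inv
  Collect terms:  h(a ⋆ b ⋆ b ⋆ b) ⋆ h(b) ⋆ h(h(inv(a))) ⋆ b ⋆ inv(a) ⋆ h(h(a))
  Order the arguments:  b ⋆ h(a ⋆ b ⋆ b ⋆ b) ⋆ h(b) ⋆ h(h(a)) ⋆ h(h(inv(a))) ⋆ inv(a)
  Rebuild:  h(h(b ⋆ h(a ⋆ b ⋆ b ⋆ b) ⋆ h(b) ⋆ h(h(a)) ⋆ h(h(inv(a))) ⋆ inv(a)))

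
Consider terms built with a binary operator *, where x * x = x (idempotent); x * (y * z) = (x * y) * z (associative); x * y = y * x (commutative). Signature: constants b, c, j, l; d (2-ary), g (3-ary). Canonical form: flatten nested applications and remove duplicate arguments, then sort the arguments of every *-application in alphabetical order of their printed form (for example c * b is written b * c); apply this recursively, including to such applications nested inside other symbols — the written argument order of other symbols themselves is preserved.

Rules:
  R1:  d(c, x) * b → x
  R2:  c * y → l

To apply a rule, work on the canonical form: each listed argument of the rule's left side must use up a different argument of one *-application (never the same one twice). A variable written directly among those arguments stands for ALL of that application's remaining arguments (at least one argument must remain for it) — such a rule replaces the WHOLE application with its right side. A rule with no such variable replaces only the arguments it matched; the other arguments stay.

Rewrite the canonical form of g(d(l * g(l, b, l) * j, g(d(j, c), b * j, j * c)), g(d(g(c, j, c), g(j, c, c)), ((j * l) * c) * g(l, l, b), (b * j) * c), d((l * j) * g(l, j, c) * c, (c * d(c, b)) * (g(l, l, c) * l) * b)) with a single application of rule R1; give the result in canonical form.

Answer: g(d(g(l, b, l) * j * l, g(d(j, c), b * j, c * j)), g(d(g(c, j, c), g(j, c, c)), c * g(l, l, b) * j * l, b * c * j), d(c * g(l, j, c) * j * l, b * c * g(l, l, c) * l))

Derivation:
Canonical form:  g(d(g(l, b, l) * j * l, g(d(j, c), b * j, c * j)), g(d(g(c, j, c), g(j, c, c)), c * g(l, l, b) * j * l, b * c * j), d(c * g(l, j, c) * j * l, b * c * d(c, b) * g(l, l, c) * l))
Apply R1:  consuming b, d(c, b);  x := b
Giving:  g(d(g(l, b, l) * j * l, g(d(j, c), b * j, c * j)), g(d(g(c, j, c), g(j, c, c)), c * g(l, l, b) * j * l, b * c * j), d(c * g(l, j, c) * j * l, b * c * g(l, l, c) * l))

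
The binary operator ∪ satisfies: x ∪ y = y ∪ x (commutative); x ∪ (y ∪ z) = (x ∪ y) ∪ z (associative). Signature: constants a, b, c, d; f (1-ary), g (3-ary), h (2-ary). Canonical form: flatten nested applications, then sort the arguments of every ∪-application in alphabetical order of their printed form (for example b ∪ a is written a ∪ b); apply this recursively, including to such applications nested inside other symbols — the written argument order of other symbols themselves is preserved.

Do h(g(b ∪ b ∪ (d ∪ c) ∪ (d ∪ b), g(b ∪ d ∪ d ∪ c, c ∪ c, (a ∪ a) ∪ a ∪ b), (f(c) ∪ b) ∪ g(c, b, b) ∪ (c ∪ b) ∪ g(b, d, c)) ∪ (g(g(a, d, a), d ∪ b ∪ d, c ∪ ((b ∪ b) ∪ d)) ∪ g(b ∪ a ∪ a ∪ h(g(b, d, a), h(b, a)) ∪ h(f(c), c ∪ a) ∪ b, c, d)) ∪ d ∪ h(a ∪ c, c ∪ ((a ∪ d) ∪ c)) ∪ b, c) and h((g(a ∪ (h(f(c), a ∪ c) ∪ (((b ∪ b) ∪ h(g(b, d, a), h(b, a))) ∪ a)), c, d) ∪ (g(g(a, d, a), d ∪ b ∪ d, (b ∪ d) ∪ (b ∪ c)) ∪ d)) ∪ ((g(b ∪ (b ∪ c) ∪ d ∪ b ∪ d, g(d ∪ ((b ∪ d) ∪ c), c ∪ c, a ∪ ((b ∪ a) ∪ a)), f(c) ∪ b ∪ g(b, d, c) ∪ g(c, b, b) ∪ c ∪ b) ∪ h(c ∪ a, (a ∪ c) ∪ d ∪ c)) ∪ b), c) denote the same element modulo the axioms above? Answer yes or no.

Answer: yes — both canonical forms are h(b ∪ d ∪ g(a ∪ a ∪ b ∪ b ∪ h(f(c), a ∪ c) ∪ h(g(b, d, a), h(b, a)), c, d) ∪ g(b ∪ b ∪ b ∪ c ∪ d ∪ d, g(b ∪ c ∪ d ∪ d, c ∪ c, a ∪ a ∪ a ∪ b), b ∪ b ∪ c ∪ f(c) ∪ g(b, d, c) ∪ g(c, b, b)) ∪ g(g(a, d, a), b ∪ d ∪ d, b ∪ b ∪ c ∪ d) ∪ h(a ∪ c, a ∪ c ∪ c ∪ d), c)

Derivation:
Left:  h(g(b ∪ b ∪ (d ∪ c) ∪ (d ∪ b), g(b ∪ d ∪ d ∪ c, c ∪ c, (a ∪ a) ∪ a ∪ b), (f(c) ∪ b) ∪ g(c, b, b) ∪ (c ∪ b) ∪ g(b, d, c)) ∪ (g(g(a, d, a), d ∪ b ∪ d, c ∪ ((b ∪ b) ∪ d)) ∪ g(b ∪ a ∪ a ∪ h(g(b, d, a), h(b, a)) ∪ h(f(c), c ∪ a) ∪ b, c, d)) ∪ d ∪ h(a ∪ c, c ∪ ((a ∪ d) ∪ c)) ∪ b, c)
  Work inside:  g(b ∪ b ∪ (d ∪ c) ∪ (d ∪ b), g(b ∪ d ∪ d ∪ c, c ∪ c, (a ∪ a) ∪ a ∪ b), (f(c) ∪ b) ∪ g(c, b, b) ∪ (c ∪ b) ∪ g(b, d, c)) ∪ (g(g(a, d, a), d ∪ b ∪ d, c ∪ ((b ∪ b) ∪ d)) ∪ g(b ∪ a ∪ a ∪ h(g(b, d, a), h(b, a)) ∪ h(f(c), c ∪ a) ∪ b, c, d)) ∪ d ∪ h(a ∪ c, c ∪ ((a ∪ d) ∪ c)) ∪ b
  Un-nest:  g(b ∪ b ∪ (d ∪ c) ∪ (d ∪ b), g(b ∪ d ∪ d ∪ c, c ∪ c, (a ∪ a) ∪ a ∪ b), (f(c) ∪ b) ∪ g(c, b, b) ∪ (c ∪ b) ∪ g(b, d, c)) ∪ g(g(a, d, a), d ∪ b ∪ d, c ∪ ((b ∪ b) ∪ d)) ∪ g(b ∪ a ∪ a ∪ h(g(b, d, a), h(b, a)) ∪ h(f(c), c ∪ a) ∪ b, c, d) ∪ d ∪ h(a ∪ c, c ∪ ((a ∪ d) ∪ c)) ∪ b
  Canonicalize subterm:  g(b ∪ b ∪ (d ∪ c) ∪ (d ∪ b), g(b ∪ d ∪ d ∪ c, c ∪ c, (a ∪ a) ∪ a ∪ b), (f(c) ∪ b) ∪ g(c, b, b) ∪ (c ∪ b) ∪ g(b, d, c))  →  g(b ∪ b ∪ b ∪ c ∪ d ∪ d, g(b ∪ c ∪ d ∪ d, c ∪ c, a ∪ a ∪ a ∪ b), b ∪ b ∪ c ∪ f(c) ∪ g(b, d, c) ∪ g(c, b, b))
  Canonicalize subterm:  g(g(a, d, a), d ∪ b ∪ d, c ∪ ((b ∪ b) ∪ d))  →  g(g(a, d, a), b ∪ d ∪ d, b ∪ b ∪ c ∪ d)
  Simplify inside:  g(b ∪ a ∪ a ∪ h(g(b, d, a), h(b, a)) ∪ h(f(c), c ∪ a) ∪ b, c, d)  →  g(a ∪ a ∪ b ∪ b ∪ h(f(c), a ∪ c) ∪ h(g(b, d, a), h(b, a)), c, d)
  Sort arguments:  b ∪ d ∪ g(a ∪ a ∪ b ∪ b ∪ h(f(c), a ∪ c) ∪ h(g(b, d, a), h(b, a)), c, d) ∪ g(b ∪ b ∪ b ∪ c ∪ d ∪ d, g(b ∪ c ∪ d ∪ d, c ∪ c, a ∪ a ∪ a ∪ b), b ∪ b ∪ c ∪ f(c) ∪ g(b, d, c) ∪ g(c, b, b)) ∪ g(g(a, d, a), b ∪ d ∪ d, b ∪ b ∪ c ∪ d) ∪ h(a ∪ c, a ∪ c ∪ c ∪ d)
  Rebuild:  h(b ∪ d ∪ g(a ∪ a ∪ b ∪ b ∪ h(f(c), a ∪ c) ∪ h(g(b, d, a), h(b, a)), c, d) ∪ g(b ∪ b ∪ b ∪ c ∪ d ∪ d, g(b ∪ c ∪ d ∪ d, c ∪ c, a ∪ a ∪ a ∪ b), b ∪ b ∪ c ∪ f(c) ∪ g(b, d, c) ∪ g(c, b, b)) ∪ g(g(a, d, a), b ∪ d ∪ d, b ∪ b ∪ c ∪ d) ∪ h(a ∪ c, a ∪ c ∪ c ∪ d), c)
Right:  h((g(a ∪ (h(f(c), a ∪ c) ∪ (((b ∪ b) ∪ h(g(b, d, a), h(b, a))) ∪ a)), c, d) ∪ (g(g(a, d, a), d ∪ b ∪ d, (b ∪ d) ∪ (b ∪ c)) ∪ d)) ∪ ((g(b ∪ (b ∪ c) ∪ d ∪ b ∪ d, g(d ∪ ((b ∪ d) ∪ c), c ∪ c, a ∪ ((b ∪ a) ∪ a)), f(c) ∪ b ∪ g(b, d, c) ∪ g(c, b, b) ∪ c ∪ b) ∪ h(c ∪ a, (a ∪ c) ∪ d ∪ c)) ∪ b), c)
  Work inside:  (g(a ∪ (h(f(c), a ∪ c) ∪ (((b ∪ b) ∪ h(g(b, d, a), h(b, a))) ∪ a)), c, d) ∪ (g(g(a, d, a), d ∪ b ∪ d, (b ∪ d) ∪ (b ∪ c)) ∪ d)) ∪ ((g(b ∪ (b ∪ c) ∪ d ∪ b ∪ d, g(d ∪ ((b ∪ d) ∪ c), c ∪ c, a ∪ ((b ∪ a) ∪ a)), f(c) ∪ b ∪ g(b, d, c) ∪ g(c, b, b) ∪ c ∪ b) ∪ h(c ∪ a, (a ∪ c) ∪ d ∪ c)) ∪ b)
  Un-nest:  g(a ∪ (h(f(c), a ∪ c) ∪ (((b ∪ b) ∪ h(g(b, d, a), h(b, a))) ∪ a)), c, d) ∪ g(g(a, d, a), d ∪ b ∪ d, (b ∪ d) ∪ (b ∪ c)) ∪ d ∪ g(b ∪ (b ∪ c) ∪ d ∪ b ∪ d, g(d ∪ ((b ∪ d) ∪ c), c ∪ c, a ∪ ((b ∪ a) ∪ a)), f(c) ∪ b ∪ g(b, d, c) ∪ g(c, b, b) ∪ c ∪ b) ∪ h(c ∪ a, (a ∪ c) ∪ d ∪ c) ∪ b
  Canonicalize subterm:  g(a ∪ (h(f(c), a ∪ c) ∪ (((b ∪ b) ∪ h(g(b, d, a), h(b, a))) ∪ a)), c, d)  →  g(a ∪ a ∪ b ∪ b ∪ h(f(c), a ∪ c) ∪ h(g(b, d, a), h(b, a)), c, d)
  Inside:  g(g(a, d, a), d ∪ b ∪ d, (b ∪ d) ∪ (b ∪ c))  →  g(g(a, d, a), b ∪ d ∪ d, b ∪ b ∪ c ∪ d)
  Inside:  g(b ∪ (b ∪ c) ∪ d ∪ b ∪ d, g(d ∪ ((b ∪ d) ∪ c), c ∪ c, a ∪ ((b ∪ a) ∪ a)), f(c) ∪ b ∪ g(b, d, c) ∪ g(c, b, b) ∪ c ∪ b)  →  g(b ∪ b ∪ b ∪ c ∪ d ∪ d, g(b ∪ c ∪ d ∪ d, c ∪ c, a ∪ a ∪ a ∪ b), b ∪ b ∪ c ∪ f(c) ∪ g(b, d, c) ∪ g(c, b, b))
  Order the arguments:  b ∪ d ∪ g(a ∪ a ∪ b ∪ b ∪ h(f(c), a ∪ c) ∪ h(g(b, d, a), h(b, a)), c, d) ∪ g(b ∪ b ∪ b ∪ c ∪ d ∪ d, g(b ∪ c ∪ d ∪ d, c ∪ c, a ∪ a ∪ a ∪ b), b ∪ b ∪ c ∪ f(c) ∪ g(b, d, c) ∪ g(c, b, b)) ∪ g(g(a, d, a), b ∪ d ∪ d, b ∪ b ∪ c ∪ d) ∪ h(a ∪ c, a ∪ c ∪ c ∪ d)
  Rebuild:  h(b ∪ d ∪ g(a ∪ a ∪ b ∪ b ∪ h(f(c), a ∪ c) ∪ h(g(b, d, a), h(b, a)), c, d) ∪ g(b ∪ b ∪ b ∪ c ∪ d ∪ d, g(b ∪ c ∪ d ∪ d, c ∪ c, a ∪ a ∪ a ∪ b), b ∪ b ∪ c ∪ f(c) ∪ g(b, d, c) ∪ g(c, b, b)) ∪ g(g(a, d, a), b ∪ d ∪ d, b ∪ b ∪ c ∪ d) ∪ h(a ∪ c, a ∪ c ∪ c ∪ d), c)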